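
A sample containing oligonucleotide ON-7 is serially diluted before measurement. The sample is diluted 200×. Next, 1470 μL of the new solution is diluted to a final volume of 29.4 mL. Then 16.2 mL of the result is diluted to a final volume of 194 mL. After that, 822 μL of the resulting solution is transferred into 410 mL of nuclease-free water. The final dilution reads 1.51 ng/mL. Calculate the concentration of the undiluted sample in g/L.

36.1 g/L

Overall dilution factor = 200 × 20 × 11.98 × 499.8 = 2.39 × 10⁷.
Original = 1.51 ng/mL × 2.39 × 10⁷ = 3.61 × 10⁷ ng/mL = 36.1 g/L.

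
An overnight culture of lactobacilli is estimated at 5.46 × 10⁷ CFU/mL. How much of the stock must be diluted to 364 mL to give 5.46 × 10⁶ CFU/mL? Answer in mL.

V₁ = C₂V₂/C₁ = 5.46 × 10⁶ × 364 / 5.46 × 10⁷ = 36.4 mL.

36.4 mL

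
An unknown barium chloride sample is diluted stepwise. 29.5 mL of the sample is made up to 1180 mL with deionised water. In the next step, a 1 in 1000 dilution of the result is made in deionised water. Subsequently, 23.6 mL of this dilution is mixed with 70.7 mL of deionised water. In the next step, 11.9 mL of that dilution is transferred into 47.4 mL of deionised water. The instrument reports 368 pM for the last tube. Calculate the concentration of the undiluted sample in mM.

Overall dilution factor = 40 × 1000 × 3.996 × 4.983 = 7.96 × 10⁵.
Original = 368 pM × 7.96 × 10⁵ = 2.93 × 10⁸ pM = 0.293 mM.

0.293 mM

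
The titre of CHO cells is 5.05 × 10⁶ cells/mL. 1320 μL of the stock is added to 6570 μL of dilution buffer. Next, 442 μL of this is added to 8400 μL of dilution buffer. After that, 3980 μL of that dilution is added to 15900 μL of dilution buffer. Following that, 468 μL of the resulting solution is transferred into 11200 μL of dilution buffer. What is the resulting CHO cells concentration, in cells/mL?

339 cells/mL

Overall dilution factor = 5.977 × 20.00 × 4.995 × 24.93 = 1.49 × 10⁴.
5.05 × 10⁶ cells/mL / 1.49 × 10⁴ = 339 cells/mL.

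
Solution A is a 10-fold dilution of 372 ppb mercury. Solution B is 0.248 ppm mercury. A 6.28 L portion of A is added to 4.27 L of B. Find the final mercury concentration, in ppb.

123 ppb

C_A = 372 ppb / 10 = 37.2 ppb.
C_B = 0.248 ppm = 248 ppb.
C_mix = (C_A·V_A + C_B·V_B)/(V_A + V_B) = (37.2×6.28 + 248×4.27) / 10.55 = 123 ppb.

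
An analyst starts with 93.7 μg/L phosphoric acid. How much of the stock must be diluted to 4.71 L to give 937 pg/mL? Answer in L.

0.0471 L

937 pg/mL = 0.937 μg/L.
V₁ = C₂V₂/C₁ = 0.937 × 4.71 / 93.7 = 0.0471 L.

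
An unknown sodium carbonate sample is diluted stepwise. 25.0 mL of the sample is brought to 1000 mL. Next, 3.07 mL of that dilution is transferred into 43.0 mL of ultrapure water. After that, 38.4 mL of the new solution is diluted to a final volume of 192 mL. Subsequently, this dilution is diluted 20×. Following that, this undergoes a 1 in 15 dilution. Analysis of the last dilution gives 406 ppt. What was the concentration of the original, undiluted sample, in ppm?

Overall dilution factor = 40 × 15.01 × 5 × 20 × 15 = 9.00 × 10⁵.
Original = 406 ppt × 9.00 × 10⁵ = 3.66 × 10⁸ ppt = 366 ppm.

366 ppm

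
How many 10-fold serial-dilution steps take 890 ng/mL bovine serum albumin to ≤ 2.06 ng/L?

6

Need 10ⁿ ≥ 4.32 × 10⁵, so n ≥ log(4.32 × 10⁵)/log(10) = 5.64.
Minimum whole steps: n = 6.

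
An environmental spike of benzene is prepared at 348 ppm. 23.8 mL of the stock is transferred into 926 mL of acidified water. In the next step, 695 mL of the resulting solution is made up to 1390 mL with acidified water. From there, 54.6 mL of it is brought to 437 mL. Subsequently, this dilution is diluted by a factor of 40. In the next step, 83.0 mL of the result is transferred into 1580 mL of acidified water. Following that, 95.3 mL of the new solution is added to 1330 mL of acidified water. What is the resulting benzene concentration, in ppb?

Overall dilution factor = 39.91 × 2 × 8.004 × 40 × 20.04 × 14.96 = 7.66 × 10⁶.
348 ppm / 7.66 × 10⁶ = 4.54 × 10⁻⁵ ppm = 0.0454 ppb.

0.0454 ppb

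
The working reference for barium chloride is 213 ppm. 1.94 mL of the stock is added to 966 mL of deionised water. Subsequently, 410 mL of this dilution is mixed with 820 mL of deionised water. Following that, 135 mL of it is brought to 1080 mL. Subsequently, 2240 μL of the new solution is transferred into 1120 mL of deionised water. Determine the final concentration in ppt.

Overall dilution factor = 498.9 × 3 × 8 × 501 = 6.00 × 10⁶.
213 ppm / 6.00 × 10⁶ = 3.55 × 10⁻⁵ ppm = 35.5 ppt.

35.5 ppt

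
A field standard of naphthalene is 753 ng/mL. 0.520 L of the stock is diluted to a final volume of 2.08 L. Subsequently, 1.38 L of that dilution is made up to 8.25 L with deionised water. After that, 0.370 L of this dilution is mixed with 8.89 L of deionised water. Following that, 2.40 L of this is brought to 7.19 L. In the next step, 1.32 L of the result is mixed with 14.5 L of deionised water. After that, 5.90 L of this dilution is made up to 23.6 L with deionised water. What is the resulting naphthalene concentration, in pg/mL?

8.76 pg/mL

Overall dilution factor = 4 × 5.978 × 25.03 × 2.996 × 11.98 × 4 = 8.60 × 10⁴.
753 ng/mL / 8.60 × 10⁴ = 8.76 × 10⁻³ ng/mL = 8.76 pg/mL.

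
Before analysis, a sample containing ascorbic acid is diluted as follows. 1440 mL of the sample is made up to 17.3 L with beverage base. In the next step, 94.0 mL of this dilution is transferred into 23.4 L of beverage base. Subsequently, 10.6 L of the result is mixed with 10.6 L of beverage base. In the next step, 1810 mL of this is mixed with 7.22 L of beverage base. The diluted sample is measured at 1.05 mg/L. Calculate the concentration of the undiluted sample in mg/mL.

Overall dilution factor = 12.01 × 249.9 × 2 × 4.989 = 3.00 × 10⁴.
Original = 1.05 mg/L × 3.00 × 10⁴ = 3.15 × 10⁴ mg/L = 31.5 mg/mL.

31.5 mg/mL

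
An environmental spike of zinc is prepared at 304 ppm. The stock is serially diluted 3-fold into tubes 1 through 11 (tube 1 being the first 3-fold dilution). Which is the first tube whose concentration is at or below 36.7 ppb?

Tube n has concentration 304 ppm / 3ⁿ.
Need 3ⁿ ≥ 304 ppm / 36.7 ppb = 8283, so n ≥ 8.21.
First such tube: n = 9.

tube 9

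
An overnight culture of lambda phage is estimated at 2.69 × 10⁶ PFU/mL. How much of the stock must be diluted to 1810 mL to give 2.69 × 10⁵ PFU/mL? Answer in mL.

181 mL

V₁ = C₂V₂/C₁ = 2.69 × 10⁵ × 1810 / 2.69 × 10⁶ = 181 mL.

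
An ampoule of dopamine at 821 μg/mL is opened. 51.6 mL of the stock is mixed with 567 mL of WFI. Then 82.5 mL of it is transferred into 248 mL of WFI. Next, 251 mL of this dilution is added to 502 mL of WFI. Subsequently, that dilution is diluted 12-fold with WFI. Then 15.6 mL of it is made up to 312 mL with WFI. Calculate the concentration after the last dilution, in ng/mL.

23.7 ng/mL

Overall dilution factor = 11.99 × 4.006 × 3 × 12 × 20 = 3.46 × 10⁴.
821 μg/mL / 3.46 × 10⁴ = 0.0237 μg/mL = 23.7 ng/mL.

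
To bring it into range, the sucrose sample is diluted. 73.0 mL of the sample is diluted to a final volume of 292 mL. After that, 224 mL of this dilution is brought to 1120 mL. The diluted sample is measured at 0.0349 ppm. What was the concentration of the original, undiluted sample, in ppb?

698 ppb

Overall dilution factor = 4 × 5 = 20.0.
Original = 0.0349 ppm × 20.0 = 0.698 ppm = 698 ppb.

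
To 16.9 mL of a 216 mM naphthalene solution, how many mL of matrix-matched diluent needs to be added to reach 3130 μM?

3130 μM = 3.13 mM.
V₂ = C₁V₁/C₂ = 216 × 16.9 / 3.13 = 1166 mL.
Diluent to add = V₂ − V₁ = 1166 − 16.9 = 1150 mL.

1150 mL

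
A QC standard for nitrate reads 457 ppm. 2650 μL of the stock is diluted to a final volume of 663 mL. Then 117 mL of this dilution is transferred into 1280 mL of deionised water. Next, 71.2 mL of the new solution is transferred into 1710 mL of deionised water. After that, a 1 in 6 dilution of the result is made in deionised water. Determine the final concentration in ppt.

1020 ppt

Overall dilution factor = 250.2 × 11.94 × 25.02 × 6 = 4.48 × 10⁵.
457 ppm / 4.48 × 10⁵ = 1.02 × 10⁻³ ppm = 1020 ppt.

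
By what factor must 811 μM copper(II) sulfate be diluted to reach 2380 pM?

3.41 × 10⁵

Factor = C₀/C_target = 811 μM / 2380 pM = 3.41 × 10⁵.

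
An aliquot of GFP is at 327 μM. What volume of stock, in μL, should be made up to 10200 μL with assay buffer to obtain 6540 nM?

204 μL

6540 nM = 6.54 μM.
V₁ = C₂V₂/C₁ = 6.54 × 10200 / 327 = 204 μL.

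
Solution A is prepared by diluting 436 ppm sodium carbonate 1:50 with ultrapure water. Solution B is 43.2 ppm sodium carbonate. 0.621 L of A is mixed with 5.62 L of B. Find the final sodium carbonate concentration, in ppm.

C_A = 436 ppm / 50 = 8.72 ppm.
C_mix = (C_A·V_A + C_B·V_B)/(V_A + V_B) = (8.72×0.621 + 43.2×5.62) / 6.241 = 39.8 ppm.

39.8 ppm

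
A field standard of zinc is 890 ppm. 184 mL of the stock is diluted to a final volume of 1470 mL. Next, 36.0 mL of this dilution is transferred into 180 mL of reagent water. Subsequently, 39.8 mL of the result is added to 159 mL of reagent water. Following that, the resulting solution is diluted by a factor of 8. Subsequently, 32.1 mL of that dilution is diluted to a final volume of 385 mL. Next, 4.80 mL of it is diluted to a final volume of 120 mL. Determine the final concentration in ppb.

1.55 ppb

Overall dilution factor = 7.989 × 6 × 4.995 × 8 × 11.99 × 25 = 5.74 × 10⁵.
890 ppm / 5.74 × 10⁵ = 1.55 × 10⁻³ ppm = 1.55 ppb.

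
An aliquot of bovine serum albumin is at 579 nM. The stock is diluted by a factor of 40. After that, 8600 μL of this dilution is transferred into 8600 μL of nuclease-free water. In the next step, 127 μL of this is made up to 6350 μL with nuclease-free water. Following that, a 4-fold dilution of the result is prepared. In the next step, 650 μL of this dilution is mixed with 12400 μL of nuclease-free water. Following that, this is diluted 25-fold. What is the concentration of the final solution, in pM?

Overall dilution factor = 40 × 2 × 50 × 4 × 20.08 × 25 = 8.03 × 10⁶.
579 nM / 8.03 × 10⁶ = 7.21 × 10⁻⁵ nM = 0.0721 pM.

0.0721 pM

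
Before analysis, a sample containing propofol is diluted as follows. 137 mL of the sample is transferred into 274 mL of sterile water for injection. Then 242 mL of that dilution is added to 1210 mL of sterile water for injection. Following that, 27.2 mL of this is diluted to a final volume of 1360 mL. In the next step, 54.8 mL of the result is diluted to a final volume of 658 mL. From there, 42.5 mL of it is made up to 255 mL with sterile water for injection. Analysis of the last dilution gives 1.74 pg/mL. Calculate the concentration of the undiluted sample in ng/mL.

Overall dilution factor = 3 × 6 × 50 × 12.01 × 6 = 6.48 × 10⁴.
Original = 1.74 pg/mL × 6.48 × 10⁴ = 1.13 × 10⁵ pg/mL = 113 ng/mL.

113 ng/mL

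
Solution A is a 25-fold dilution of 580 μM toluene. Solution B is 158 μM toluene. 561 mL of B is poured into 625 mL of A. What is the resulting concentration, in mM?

0.0870 mM

C_A = 580 μM / 25 = 23.2 μM.
C_mix = (C_A·V_A + C_B·V_B)/(V_A + V_B) = (23.2×625 + 158×561) / 1186 = 87.0 μM = 0.0870 mM.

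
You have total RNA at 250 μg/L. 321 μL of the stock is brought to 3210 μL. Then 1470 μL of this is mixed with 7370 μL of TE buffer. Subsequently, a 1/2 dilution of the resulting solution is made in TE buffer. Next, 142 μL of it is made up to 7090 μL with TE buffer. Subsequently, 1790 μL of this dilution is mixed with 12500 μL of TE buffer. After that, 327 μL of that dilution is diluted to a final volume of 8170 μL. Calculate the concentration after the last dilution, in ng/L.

0.209 ng/L

Overall dilution factor = 10 × 6.014 × 2 × 49.93 × 7.983 × 24.98 = 1.20 × 10⁶.
250 μg/L / 1.20 × 10⁶ = 2.09 × 10⁻⁴ μg/L = 0.209 ng/L.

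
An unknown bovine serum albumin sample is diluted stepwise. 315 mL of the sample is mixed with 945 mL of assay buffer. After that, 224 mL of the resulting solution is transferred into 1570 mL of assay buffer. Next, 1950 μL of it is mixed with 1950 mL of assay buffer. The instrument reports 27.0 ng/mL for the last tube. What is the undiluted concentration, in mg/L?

866 mg/L

Overall dilution factor = 4 × 8.009 × 1001 = 3.21 × 10⁴.
Original = 27.0 ng/mL × 3.21 × 10⁴ = 8.66 × 10⁵ ng/mL = 866 mg/L.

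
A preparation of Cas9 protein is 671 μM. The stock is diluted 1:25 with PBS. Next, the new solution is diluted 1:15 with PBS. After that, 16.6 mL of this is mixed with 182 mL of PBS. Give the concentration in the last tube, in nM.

Overall dilution factor = 25 × 15 × 11.96 = 4486.
671 μM / 4486 = 0.150 μM = 150 nM.

150 nM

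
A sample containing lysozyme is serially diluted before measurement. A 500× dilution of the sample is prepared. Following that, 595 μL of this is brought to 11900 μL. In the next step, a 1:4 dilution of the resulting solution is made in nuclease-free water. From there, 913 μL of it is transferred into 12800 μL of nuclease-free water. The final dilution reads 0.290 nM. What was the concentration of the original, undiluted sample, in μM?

174 μM

Overall dilution factor = 500 × 20 × 4 × 15.02 = 6.01 × 10⁵.
Original = 0.290 nM × 6.01 × 10⁵ = 1.74 × 10⁵ nM = 174 μM.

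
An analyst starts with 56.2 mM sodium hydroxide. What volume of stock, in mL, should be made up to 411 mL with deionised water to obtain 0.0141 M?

103 mL

0.0141 M = 14.1 mM.
V₁ = C₂V₂/C₁ = 14.1 × 411 / 56.2 = 103 mL.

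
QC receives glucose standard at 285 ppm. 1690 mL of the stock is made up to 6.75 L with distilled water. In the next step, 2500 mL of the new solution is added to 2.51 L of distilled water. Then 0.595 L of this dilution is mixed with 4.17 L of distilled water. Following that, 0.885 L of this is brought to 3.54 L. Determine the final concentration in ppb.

Overall dilution factor = 3.994 × 2.004 × 8.008 × 4 = 256.
285 ppm / 256 = 1.11 ppm = 1110 ppb.

1110 ppb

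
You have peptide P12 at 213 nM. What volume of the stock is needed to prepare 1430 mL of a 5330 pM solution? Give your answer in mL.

35.8 mL

5330 pM = 5.33 nM.
V₁ = C₂V₂/C₁ = 5.33 × 1430 / 213 = 35.8 mL.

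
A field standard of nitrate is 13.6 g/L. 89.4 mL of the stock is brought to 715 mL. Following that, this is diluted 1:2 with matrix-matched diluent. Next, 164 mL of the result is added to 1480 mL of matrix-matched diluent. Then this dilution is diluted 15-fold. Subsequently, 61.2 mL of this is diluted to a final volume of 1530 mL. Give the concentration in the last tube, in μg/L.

226 μg/L

Overall dilution factor = 7.998 × 2 × 10.02 × 15 × 25 = 6.01 × 10⁴.
13.6 g/L / 6.01 × 10⁴ = 2.26 × 10⁻⁴ g/L = 226 μg/L.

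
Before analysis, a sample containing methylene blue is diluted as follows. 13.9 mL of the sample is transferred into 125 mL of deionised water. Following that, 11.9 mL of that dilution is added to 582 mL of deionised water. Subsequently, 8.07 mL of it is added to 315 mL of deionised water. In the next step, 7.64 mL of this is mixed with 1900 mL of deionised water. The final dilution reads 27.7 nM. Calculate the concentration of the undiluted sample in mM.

Overall dilution factor = 9.993 × 49.91 × 40.03 × 249.7 = 4.99 × 10⁶.
Original = 27.7 nM × 4.99 × 10⁶ = 1.38 × 10⁸ nM = 138 mM.

138 mM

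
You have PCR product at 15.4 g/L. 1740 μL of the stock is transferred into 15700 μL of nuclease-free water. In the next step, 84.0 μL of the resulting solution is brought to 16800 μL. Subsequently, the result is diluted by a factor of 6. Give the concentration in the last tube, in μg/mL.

1.28 μg/mL

Overall dilution factor = 10.02 × 200 × 6 = 1.20 × 10⁴.
15.4 g/L / 1.20 × 10⁴ = 1.28 × 10⁻³ g/L = 1.28 μg/mL.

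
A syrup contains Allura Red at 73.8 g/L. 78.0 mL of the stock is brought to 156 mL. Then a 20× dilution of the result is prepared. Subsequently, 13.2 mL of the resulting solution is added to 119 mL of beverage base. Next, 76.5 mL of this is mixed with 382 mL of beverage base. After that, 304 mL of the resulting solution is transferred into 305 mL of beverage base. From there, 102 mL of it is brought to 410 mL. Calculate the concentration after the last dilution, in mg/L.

Overall dilution factor = 2 × 20 × 10.02 × 5.993 × 2.003 × 4.020 = 1.93 × 10⁴.
73.8 g/L / 1.93 × 10⁴ = 3.82 × 10⁻³ g/L = 3.82 mg/L.

3.82 mg/L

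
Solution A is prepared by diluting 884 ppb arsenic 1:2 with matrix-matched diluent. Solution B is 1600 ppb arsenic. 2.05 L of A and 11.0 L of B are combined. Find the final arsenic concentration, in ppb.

1420 ppb

C_A = 884 ppb / 2 = 442 ppb.
C_mix = (C_A·V_A + C_B·V_B)/(V_A + V_B) = (442×2.05 + 1600×11.0) / 13.05 = 1418 ppb.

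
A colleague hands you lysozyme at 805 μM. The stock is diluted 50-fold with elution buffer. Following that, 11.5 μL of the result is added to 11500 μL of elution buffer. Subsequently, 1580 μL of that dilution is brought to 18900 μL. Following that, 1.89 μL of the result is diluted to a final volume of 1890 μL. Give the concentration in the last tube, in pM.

Overall dilution factor = 50 × 1001 × 11.96 × 1000 = 5.99 × 10⁸.
805 μM / 5.99 × 10⁸ = 1.34 × 10⁻⁶ μM = 1.34 pM.

1.34 pM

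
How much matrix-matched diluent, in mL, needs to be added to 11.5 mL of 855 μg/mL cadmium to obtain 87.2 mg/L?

101 mL

87.2 mg/L = 87.2 μg/mL.
V₂ = C₁V₁/C₂ = 855 × 11.5 / 87.2 = 113 mL.
Diluent to add = V₂ − V₁ = 113 − 11.5 = 101 mL.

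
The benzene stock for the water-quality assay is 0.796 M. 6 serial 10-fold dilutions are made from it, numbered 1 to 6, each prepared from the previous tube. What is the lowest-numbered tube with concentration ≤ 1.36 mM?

Tube n has concentration 0.796 M / 10ⁿ.
Need 10ⁿ ≥ 0.796 M / 1.36 mM = 585, so n ≥ 2.77.
First such tube: n = 3.

tube 3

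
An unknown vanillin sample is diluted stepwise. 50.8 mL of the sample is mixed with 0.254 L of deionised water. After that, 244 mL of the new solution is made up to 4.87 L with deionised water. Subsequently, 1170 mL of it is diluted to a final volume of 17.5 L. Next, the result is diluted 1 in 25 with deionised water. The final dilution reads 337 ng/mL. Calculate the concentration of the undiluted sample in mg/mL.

Overall dilution factor = 6 × 19.96 × 14.96 × 25 = 4.48 × 10⁴.
Original = 337 ng/mL × 4.48 × 10⁴ = 1.51 × 10⁷ ng/mL = 15.1 mg/mL.

15.1 mg/mL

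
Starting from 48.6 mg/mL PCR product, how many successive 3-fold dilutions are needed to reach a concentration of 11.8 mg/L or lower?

8

Need 3ⁿ ≥ 4119, so n ≥ log(4119)/log(3) = 7.58.
Minimum whole steps: n = 8.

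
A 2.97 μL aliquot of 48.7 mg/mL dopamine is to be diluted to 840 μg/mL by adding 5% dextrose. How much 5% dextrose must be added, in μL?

840 μg/mL = 0.840 mg/mL.
V₂ = C₁V₁/C₂ = 48.7 × 2.97 / 0.840 = 172 μL.
Diluent to add = V₂ − V₁ = 172 − 2.97 = 169 μL.

169 μL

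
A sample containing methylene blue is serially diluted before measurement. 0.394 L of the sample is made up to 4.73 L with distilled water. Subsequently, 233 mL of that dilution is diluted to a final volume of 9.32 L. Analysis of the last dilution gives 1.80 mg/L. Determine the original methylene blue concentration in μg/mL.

864 μg/mL

Overall dilution factor = 12.01 × 40 = 480.
Original = 1.80 mg/L × 480 = 864 mg/L = 864 μg/mL.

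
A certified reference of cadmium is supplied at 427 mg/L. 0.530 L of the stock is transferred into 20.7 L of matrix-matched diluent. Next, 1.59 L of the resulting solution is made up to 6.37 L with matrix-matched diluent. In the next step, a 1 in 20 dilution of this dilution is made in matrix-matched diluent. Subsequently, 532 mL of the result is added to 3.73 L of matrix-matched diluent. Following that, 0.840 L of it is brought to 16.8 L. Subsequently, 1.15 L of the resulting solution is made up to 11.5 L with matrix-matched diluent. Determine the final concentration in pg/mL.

83.0 pg/mL

Overall dilution factor = 40.06 × 4.006 × 20 × 8.011 × 20 × 10 = 5.14 × 10⁶.
427 mg/L / 5.14 × 10⁶ = 8.30 × 10⁻⁵ mg/L = 83.0 pg/mL.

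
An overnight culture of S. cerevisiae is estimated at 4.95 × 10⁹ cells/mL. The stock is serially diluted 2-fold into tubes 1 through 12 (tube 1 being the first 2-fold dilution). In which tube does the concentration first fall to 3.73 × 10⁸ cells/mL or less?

Tube n has concentration 4.95 × 10⁹ cells/mL / 2ⁿ.
Need 2ⁿ ≥ 4.95 × 10⁹ cells/mL / 3.73 × 10⁸ cells/mL = 13.3, so n ≥ 3.73.
First such tube: n = 4.

tube 4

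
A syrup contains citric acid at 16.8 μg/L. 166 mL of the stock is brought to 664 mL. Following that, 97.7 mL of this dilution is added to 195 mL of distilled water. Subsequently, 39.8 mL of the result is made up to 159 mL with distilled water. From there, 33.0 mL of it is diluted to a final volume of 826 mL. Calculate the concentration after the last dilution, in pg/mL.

Overall dilution factor = 4 × 2.996 × 3.995 × 25.03 = 1198.
16.8 μg/L / 1198 = 0.0140 μg/L = 14.0 pg/mL.

14.0 pg/mL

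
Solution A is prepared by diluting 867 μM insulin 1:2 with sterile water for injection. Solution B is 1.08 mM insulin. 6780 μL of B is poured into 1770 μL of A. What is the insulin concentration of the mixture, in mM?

0.946 mM

C_A = 867 μM / 2 = 434 μM.
C_B = 1.08 mM = 1080 μM.
C_mix = (C_A·V_A + C_B·V_B)/(V_A + V_B) = (434×1770 + 1080×6780) / 8550 = 946 μM = 0.946 mM.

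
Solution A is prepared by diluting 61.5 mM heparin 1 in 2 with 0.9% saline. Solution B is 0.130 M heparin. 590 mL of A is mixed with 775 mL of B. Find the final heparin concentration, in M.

0.0871 M

C_A = 61.5 mM / 2 = 30.8 mM.
C_B = 0.130 M = 130 mM.
C_mix = (C_A·V_A + C_B·V_B)/(V_A + V_B) = (30.8×590 + 130×775) / 1365 = 87.1 mM = 0.0871 M.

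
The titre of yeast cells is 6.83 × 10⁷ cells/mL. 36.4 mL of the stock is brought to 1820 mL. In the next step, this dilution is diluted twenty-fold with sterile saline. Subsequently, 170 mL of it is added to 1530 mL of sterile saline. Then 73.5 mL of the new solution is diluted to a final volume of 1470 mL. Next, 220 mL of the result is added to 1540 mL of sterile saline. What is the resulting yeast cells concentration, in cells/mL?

42.7 cells/mL

Overall dilution factor = 50 × 20 × 10 × 20 × 8 = 1.60 × 10⁶.
6.83 × 10⁷ cells/mL / 1.60 × 10⁶ = 42.7 cells/mL.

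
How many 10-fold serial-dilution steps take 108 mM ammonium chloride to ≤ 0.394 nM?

9

Need 10ⁿ ≥ 2.74 × 10⁸, so n ≥ log(2.74 × 10⁸)/log(10) = 8.44.
Minimum whole steps: n = 9.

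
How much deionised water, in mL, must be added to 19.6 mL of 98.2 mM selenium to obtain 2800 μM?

668 mL

2800 μM = 2.80 mM.
V₂ = C₁V₁/C₂ = 98.2 × 19.6 / 2.80 = 687 mL.
Diluent to add = V₂ − V₁ = 687 − 19.6 = 668 mL.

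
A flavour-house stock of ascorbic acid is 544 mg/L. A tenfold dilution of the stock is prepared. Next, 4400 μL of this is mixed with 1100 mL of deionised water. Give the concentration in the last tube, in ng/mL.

Overall dilution factor = 10 × 251 = 2510.
544 mg/L / 2510 = 0.217 mg/L = 217 ng/mL.

217 ng/mL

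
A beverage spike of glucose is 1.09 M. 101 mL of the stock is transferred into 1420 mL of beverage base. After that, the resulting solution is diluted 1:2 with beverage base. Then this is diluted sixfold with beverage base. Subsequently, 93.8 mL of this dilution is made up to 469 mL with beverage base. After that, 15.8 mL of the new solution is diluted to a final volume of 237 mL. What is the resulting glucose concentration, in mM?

0.0804 mM

Overall dilution factor = 15.06 × 2 × 6 × 5 × 15 = 1.36 × 10⁴.
1.09 M / 1.36 × 10⁴ = 8.04 × 10⁻⁵ M = 0.0804 mM.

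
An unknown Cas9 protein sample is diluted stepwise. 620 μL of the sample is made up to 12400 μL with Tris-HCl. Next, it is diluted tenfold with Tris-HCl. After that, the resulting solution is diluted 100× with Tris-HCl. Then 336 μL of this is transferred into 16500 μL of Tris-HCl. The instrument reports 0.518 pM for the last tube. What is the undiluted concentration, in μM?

0.519 μM

Overall dilution factor = 20 × 10 × 100 × 50.11 = 1.00 × 10⁶.
Original = 0.518 pM × 1.00 × 10⁶ = 5.19 × 10⁵ pM = 0.519 μM.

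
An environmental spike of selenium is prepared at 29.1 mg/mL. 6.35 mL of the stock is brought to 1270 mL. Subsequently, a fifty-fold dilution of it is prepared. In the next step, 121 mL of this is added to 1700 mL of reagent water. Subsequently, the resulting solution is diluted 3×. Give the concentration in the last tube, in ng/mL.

64.5 ng/mL

Overall dilution factor = 200 × 50 × 15.05 × 3 = 4.51 × 10⁵.
29.1 mg/mL / 4.51 × 10⁵ = 6.45 × 10⁻⁵ mg/mL = 64.5 ng/mL.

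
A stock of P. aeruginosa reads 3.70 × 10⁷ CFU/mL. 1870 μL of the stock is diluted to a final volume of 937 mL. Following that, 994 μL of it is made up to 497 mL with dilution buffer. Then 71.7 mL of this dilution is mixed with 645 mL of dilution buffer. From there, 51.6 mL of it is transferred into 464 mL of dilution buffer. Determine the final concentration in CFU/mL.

Overall dilution factor = 501.1 × 500 × 9.996 × 9.992 = 2.50 × 10⁷.
3.70 × 10⁷ CFU/mL / 2.50 × 10⁷ = 1.48 CFU/mL.

1.48 CFU/mL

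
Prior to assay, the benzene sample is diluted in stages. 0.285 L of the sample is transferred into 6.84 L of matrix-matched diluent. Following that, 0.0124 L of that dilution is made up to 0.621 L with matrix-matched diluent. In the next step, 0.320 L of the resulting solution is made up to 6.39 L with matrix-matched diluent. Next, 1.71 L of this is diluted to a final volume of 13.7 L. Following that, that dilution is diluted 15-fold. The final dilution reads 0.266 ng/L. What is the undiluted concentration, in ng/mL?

799 ng/mL

Overall dilution factor = 25 × 50.08 × 19.97 × 8.012 × 15 = 3.00 × 10⁶.
Original = 0.266 ng/L × 3.00 × 10⁶ = 7.99 × 10⁵ ng/L = 799 ng/mL.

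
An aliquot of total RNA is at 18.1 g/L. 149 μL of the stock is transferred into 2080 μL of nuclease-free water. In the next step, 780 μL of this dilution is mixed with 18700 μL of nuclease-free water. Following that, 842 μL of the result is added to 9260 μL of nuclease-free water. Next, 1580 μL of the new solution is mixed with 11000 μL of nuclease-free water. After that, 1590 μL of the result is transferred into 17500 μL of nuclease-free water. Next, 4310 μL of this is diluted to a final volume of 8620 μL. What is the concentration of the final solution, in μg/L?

21.1 μg/L

Overall dilution factor = 14.96 × 24.97 × 12.00 × 7.962 × 12.01 × 2 = 8.57 × 10⁵.
18.1 g/L / 8.57 × 10⁵ = 2.11 × 10⁻⁵ g/L = 21.1 μg/L.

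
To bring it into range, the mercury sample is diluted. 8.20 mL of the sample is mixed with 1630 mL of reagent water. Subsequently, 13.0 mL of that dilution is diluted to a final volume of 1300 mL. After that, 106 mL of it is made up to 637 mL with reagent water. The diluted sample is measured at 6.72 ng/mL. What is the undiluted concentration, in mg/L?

Overall dilution factor = 199.8 × 100 × 6.009 = 1.20 × 10⁵.
Original = 6.72 ng/mL × 1.20 × 10⁵ = 8.07 × 10⁵ ng/mL = 807 mg/L.

807 mg/L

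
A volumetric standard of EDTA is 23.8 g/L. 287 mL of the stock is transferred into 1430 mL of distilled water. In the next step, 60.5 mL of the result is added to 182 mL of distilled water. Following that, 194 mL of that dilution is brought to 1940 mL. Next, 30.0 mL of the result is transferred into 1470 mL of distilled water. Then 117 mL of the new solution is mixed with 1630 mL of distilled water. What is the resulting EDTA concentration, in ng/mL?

133 ng/mL

Overall dilution factor = 5.983 × 4.008 × 10 × 50 × 14.93 = 1.79 × 10⁵.
23.8 g/L / 1.79 × 10⁵ = 1.33 × 10⁻⁴ g/L = 133 ng/mL.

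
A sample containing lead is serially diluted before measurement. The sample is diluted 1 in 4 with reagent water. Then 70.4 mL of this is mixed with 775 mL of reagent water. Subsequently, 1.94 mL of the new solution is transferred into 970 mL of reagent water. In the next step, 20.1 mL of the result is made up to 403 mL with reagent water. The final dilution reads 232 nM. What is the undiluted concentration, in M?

0.112 M

Overall dilution factor = 4 × 12.01 × 501 × 20.05 = 4.82 × 10⁵.
Original = 232 nM × 4.82 × 10⁵ = 1.12 × 10⁸ nM = 0.112 M.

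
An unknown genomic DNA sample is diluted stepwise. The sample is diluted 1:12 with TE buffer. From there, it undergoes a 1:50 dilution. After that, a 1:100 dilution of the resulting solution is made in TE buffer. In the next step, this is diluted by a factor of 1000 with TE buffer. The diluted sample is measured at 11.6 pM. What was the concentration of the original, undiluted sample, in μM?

696 μM

Overall dilution factor = 12 × 50 × 100 × 1000 = 6.00 × 10⁷.
Original = 11.6 pM × 6.00 × 10⁷ = 6.96 × 10⁸ pM = 696 μM.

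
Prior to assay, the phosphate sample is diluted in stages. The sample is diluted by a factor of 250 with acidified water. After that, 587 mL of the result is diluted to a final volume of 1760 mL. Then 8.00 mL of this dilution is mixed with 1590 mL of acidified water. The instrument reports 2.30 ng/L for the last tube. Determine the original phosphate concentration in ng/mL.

Overall dilution factor = 250 × 2.998 × 199.8 = 1.50 × 10⁵.
Original = 2.30 ng/L × 1.50 × 10⁵ = 3.44 × 10⁵ ng/L = 344 ng/mL.

344 ng/mL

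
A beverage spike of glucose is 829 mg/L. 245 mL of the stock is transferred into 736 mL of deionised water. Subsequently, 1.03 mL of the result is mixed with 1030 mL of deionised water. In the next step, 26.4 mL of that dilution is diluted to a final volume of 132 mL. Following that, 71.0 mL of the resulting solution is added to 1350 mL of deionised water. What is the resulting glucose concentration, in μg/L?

2.07 μg/L

Overall dilution factor = 4.004 × 1001 × 5 × 20.01 = 4.01 × 10⁵.
829 mg/L / 4.01 × 10⁵ = 2.07 × 10⁻³ mg/L = 2.07 μg/L.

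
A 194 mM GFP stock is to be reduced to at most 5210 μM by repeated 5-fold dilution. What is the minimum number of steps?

Need 5ⁿ ≥ 37.2, so n ≥ log(37.2)/log(5) = 2.25.
Minimum whole steps: n = 3.

3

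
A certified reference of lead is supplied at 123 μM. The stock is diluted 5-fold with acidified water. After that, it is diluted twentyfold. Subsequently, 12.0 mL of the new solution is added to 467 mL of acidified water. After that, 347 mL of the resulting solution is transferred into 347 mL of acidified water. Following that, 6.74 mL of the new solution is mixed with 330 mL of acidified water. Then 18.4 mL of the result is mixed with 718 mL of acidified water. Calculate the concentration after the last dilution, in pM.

Overall dilution factor = 5 × 20 × 39.92 × 2 × 49.96 × 40.02 = 1.60 × 10⁷.
123 μM / 1.60 × 10⁷ = 7.71 × 10⁻⁶ μM = 7.71 pM.

7.71 pM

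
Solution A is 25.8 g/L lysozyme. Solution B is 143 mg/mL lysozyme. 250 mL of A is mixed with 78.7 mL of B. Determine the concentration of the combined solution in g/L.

C_B = 143 mg/mL = 143 g/L.
C_mix = (C_A·V_A + C_B·V_B)/(V_A + V_B) = (25.8×250 + 143×78.7) / 328.7 = 53.9 g/L.

53.9 g/L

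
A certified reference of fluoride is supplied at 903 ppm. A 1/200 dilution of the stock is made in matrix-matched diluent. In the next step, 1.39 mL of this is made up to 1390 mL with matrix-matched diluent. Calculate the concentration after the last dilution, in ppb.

Overall dilution factor = 200 × 1000 = 2.00 × 10⁵.
903 ppm / 2.00 × 10⁵ = 4.51 × 10⁻³ ppm = 4.51 ppb.

4.51 ppb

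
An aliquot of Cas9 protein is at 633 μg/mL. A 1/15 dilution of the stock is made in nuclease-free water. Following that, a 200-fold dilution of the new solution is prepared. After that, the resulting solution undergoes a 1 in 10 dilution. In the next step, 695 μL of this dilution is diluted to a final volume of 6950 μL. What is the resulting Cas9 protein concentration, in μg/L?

Overall dilution factor = 15 × 200 × 10 × 10 = 3.00 × 10⁵.
633 μg/mL / 3.00 × 10⁵ = 2.11 × 10⁻³ μg/mL = 2.11 μg/L.

2.11 μg/L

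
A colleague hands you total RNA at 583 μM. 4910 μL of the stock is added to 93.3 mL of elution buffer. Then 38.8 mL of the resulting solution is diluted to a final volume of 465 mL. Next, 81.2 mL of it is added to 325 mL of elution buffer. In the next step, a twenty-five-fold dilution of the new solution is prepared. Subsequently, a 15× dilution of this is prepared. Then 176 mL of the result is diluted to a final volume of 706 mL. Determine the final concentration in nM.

0.323 nM

Overall dilution factor = 20.00 × 11.98 × 5.002 × 25 × 15 × 4.011 = 1.80 × 10⁶.
583 μM / 1.80 × 10⁶ = 3.23 × 10⁻⁴ μM = 0.323 nM.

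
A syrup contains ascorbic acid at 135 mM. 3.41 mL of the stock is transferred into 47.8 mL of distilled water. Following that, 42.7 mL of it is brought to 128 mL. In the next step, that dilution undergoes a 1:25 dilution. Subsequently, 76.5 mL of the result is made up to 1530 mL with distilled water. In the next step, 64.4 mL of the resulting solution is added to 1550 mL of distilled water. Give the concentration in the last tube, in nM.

Overall dilution factor = 15.02 × 2.998 × 25 × 20 × 25.07 = 5.64 × 10⁵.
135 mM / 5.64 × 10⁵ = 2.39 × 10⁻⁴ mM = 239 nM.

239 nM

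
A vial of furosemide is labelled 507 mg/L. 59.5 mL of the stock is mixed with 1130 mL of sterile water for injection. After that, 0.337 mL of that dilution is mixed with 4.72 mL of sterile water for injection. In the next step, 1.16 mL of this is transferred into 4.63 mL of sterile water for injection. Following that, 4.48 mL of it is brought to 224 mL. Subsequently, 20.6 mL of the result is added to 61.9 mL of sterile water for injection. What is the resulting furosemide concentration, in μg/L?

1.69 μg/L

Overall dilution factor = 19.99 × 15.01 × 4.991 × 50 × 4.005 = 3.00 × 10⁵.
507 mg/L / 3.00 × 10⁵ = 1.69 × 10⁻³ mg/L = 1.69 μg/L.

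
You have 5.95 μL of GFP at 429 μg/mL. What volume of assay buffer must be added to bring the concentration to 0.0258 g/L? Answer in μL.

93.0 μL

0.0258 g/L = 25.8 μg/mL.
V₂ = C₁V₁/C₂ = 429 × 5.95 / 25.8 = 98.9 μL.
Diluent to add = V₂ − V₁ = 98.9 − 5.95 = 93.0 μL.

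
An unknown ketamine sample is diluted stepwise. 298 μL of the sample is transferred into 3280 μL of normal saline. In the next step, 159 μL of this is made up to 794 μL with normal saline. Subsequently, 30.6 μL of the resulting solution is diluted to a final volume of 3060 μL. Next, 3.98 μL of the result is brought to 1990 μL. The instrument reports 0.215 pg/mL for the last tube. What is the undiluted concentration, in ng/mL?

645 ng/mL

Overall dilution factor = 12.01 × 4.994 × 100 × 500 = 3.00 × 10⁶.
Original = 0.215 pg/mL × 3.00 × 10⁶ = 6.45 × 10⁵ pg/mL = 645 ng/mL.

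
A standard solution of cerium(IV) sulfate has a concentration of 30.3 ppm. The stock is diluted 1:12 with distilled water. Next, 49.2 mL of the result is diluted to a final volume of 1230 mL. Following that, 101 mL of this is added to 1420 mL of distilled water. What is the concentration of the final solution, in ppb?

Overall dilution factor = 12 × 25 × 15.06 = 4518.
30.3 ppm / 4518 = 6.71 × 10⁻³ ppm = 6.71 ppb.

6.71 ppb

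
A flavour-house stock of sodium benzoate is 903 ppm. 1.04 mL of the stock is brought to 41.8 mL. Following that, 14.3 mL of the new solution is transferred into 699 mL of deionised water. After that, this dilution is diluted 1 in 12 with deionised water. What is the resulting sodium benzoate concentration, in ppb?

Overall dilution factor = 40.19 × 49.88 × 12 = 2.41 × 10⁴.
903 ppm / 2.41 × 10⁴ = 0.0375 ppm = 37.5 ppb.

37.5 ppb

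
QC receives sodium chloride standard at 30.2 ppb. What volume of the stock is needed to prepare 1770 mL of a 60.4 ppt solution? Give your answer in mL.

60.4 ppt = 0.0604 ppb.
V₁ = C₂V₂/C₁ = 0.0604 × 1770 / 30.2 = 3.54 mL.

3.54 mL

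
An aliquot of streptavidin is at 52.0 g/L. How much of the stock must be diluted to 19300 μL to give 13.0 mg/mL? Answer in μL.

13.0 mg/mL = 13.0 g/L.
V₁ = C₂V₂/C₁ = 13.0 × 19300 / 52.0 = 4825 μL.

4820 μL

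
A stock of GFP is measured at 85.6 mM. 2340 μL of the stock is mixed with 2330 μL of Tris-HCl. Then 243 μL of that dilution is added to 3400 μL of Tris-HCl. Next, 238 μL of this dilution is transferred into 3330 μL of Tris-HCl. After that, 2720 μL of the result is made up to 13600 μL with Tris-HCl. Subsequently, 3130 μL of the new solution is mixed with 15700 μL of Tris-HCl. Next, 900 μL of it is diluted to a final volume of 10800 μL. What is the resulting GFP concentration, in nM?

529 nM

Overall dilution factor = 1.996 × 14.99 × 14.99 × 5 × 6.016 × 12 = 1.62 × 10⁵.
85.6 mM / 1.62 × 10⁵ = 5.29 × 10⁻⁴ mM = 529 nM.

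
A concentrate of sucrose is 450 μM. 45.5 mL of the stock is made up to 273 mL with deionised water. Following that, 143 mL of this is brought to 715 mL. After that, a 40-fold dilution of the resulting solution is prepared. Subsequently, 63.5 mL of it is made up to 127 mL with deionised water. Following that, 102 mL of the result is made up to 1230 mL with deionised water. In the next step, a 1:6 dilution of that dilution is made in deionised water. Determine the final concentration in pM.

2590 pM

Overall dilution factor = 6 × 5 × 40 × 2 × 12.06 × 6 = 1.74 × 10⁵.
450 μM / 1.74 × 10⁵ = 2.59 × 10⁻³ μM = 2590 pM.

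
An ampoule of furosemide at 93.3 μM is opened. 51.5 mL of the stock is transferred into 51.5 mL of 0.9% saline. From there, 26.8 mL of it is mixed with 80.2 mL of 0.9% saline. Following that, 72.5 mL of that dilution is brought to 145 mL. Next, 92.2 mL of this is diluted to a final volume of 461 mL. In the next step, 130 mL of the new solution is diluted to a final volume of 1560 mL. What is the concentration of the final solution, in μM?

0.0974 μM

Overall dilution factor = 2 × 3.993 × 2 × 5 × 12 = 958.
93.3 μM / 958 = 0.0974 μM.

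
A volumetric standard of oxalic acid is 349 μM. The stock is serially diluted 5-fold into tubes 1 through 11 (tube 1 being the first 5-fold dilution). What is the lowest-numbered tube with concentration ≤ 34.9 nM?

tube 6

Tube n has concentration 349 μM / 5ⁿ.
Need 5ⁿ ≥ 349 μM / 34.9 nM = 1.00 × 10⁴, so n ≥ 5.72.
First such tube: n = 6.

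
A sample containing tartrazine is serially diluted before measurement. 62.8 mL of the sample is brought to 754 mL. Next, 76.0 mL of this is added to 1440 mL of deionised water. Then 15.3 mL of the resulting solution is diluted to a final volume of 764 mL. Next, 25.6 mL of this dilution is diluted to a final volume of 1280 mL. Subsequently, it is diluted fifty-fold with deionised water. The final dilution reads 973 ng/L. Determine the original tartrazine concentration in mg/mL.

Overall dilution factor = 12.01 × 19.95 × 49.93 × 50 × 50 = 2.99 × 10⁷.
Original = 973 ng/L × 2.99 × 10⁷ = 2.91 × 10¹⁰ ng/L = 29.1 mg/mL.

29.1 mg/mL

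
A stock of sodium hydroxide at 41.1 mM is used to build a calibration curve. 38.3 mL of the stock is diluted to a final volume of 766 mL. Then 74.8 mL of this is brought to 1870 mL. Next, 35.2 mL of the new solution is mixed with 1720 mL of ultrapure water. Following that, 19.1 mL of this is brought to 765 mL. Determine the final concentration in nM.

41.2 nM

Overall dilution factor = 20 × 25 × 49.86 × 40.05 = 9.99 × 10⁵.
41.1 mM / 9.99 × 10⁵ = 4.12 × 10⁻⁵ mM = 41.2 nM.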